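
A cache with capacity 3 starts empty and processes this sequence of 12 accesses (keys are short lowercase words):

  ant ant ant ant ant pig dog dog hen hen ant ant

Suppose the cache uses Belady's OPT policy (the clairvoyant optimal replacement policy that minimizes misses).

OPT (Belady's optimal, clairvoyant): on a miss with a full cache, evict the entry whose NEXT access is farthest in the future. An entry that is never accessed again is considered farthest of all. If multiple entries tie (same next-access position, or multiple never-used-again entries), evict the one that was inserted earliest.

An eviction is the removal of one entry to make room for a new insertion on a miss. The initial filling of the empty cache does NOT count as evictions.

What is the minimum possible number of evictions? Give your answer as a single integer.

OPT (Belady) simulation (capacity=3):
  1. access ant: MISS. Cache: [ant]
  2. access ant: HIT. Next use of ant: step 3. Cache: [ant]
  3. access ant: HIT. Next use of ant: step 4. Cache: [ant]
  4. access ant: HIT. Next use of ant: step 5. Cache: [ant]
  5. access ant: HIT. Next use of ant: step 11. Cache: [ant]
  6. access pig: MISS. Cache: [ant pig]
  7. access dog: MISS. Cache: [ant pig dog]
  8. access dog: HIT. Next use of dog: never. Cache: [ant pig dog]
  9. access hen: MISS, evict pig (next use: never). Cache: [ant dog hen]
  10. access hen: HIT. Next use of hen: never. Cache: [ant dog hen]
  11. access ant: HIT. Next use of ant: step 12. Cache: [ant dog hen]
  12. access ant: HIT. Next use of ant: never. Cache: [ant dog hen]
Total: 8 hits, 4 misses, 1 evictions

Answer: 1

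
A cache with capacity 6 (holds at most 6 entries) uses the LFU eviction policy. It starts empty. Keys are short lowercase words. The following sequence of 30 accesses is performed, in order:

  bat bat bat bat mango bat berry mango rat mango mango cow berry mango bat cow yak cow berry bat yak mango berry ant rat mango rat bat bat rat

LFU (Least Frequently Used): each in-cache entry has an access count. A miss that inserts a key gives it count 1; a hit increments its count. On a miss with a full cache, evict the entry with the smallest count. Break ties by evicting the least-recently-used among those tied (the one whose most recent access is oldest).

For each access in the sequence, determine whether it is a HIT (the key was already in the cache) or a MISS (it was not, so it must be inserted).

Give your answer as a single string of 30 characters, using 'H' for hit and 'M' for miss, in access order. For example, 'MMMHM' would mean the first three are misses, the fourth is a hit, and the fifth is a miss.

Answer: MHHHMHMHMHHMHHHHMHHHHHHMMHHHHH

Derivation:
LFU simulation (capacity=6):
  1. access bat: MISS. Cache: [bat(c=1)]
  2. access bat: HIT, count now 2. Cache: [bat(c=2)]
  3. access bat: HIT, count now 3. Cache: [bat(c=3)]
  4. access bat: HIT, count now 4. Cache: [bat(c=4)]
  5. access mango: MISS. Cache: [mango(c=1) bat(c=4)]
  6. access bat: HIT, count now 5. Cache: [mango(c=1) bat(c=5)]
  7. access berry: MISS. Cache: [mango(c=1) berry(c=1) bat(c=5)]
  8. access mango: HIT, count now 2. Cache: [berry(c=1) mango(c=2) bat(c=5)]
  9. access rat: MISS. Cache: [berry(c=1) rat(c=1) mango(c=2) bat(c=5)]
  10. access mango: HIT, count now 3. Cache: [berry(c=1) rat(c=1) mango(c=3) bat(c=5)]
  11. access mango: HIT, count now 4. Cache: [berry(c=1) rat(c=1) mango(c=4) bat(c=5)]
  12. access cow: MISS. Cache: [berry(c=1) rat(c=1) cow(c=1) mango(c=4) bat(c=5)]
  13. access berry: HIT, count now 2. Cache: [rat(c=1) cow(c=1) berry(c=2) mango(c=4) bat(c=5)]
  14. access mango: HIT, count now 5. Cache: [rat(c=1) cow(c=1) berry(c=2) bat(c=5) mango(c=5)]
  15. access bat: HIT, count now 6. Cache: [rat(c=1) cow(c=1) berry(c=2) mango(c=5) bat(c=6)]
  16. access cow: HIT, count now 2. Cache: [rat(c=1) berry(c=2) cow(c=2) mango(c=5) bat(c=6)]
  17. access yak: MISS. Cache: [rat(c=1) yak(c=1) berry(c=2) cow(c=2) mango(c=5) bat(c=6)]
  18. access cow: HIT, count now 3. Cache: [rat(c=1) yak(c=1) berry(c=2) cow(c=3) mango(c=5) bat(c=6)]
  19. access berry: HIT, count now 3. Cache: [rat(c=1) yak(c=1) cow(c=3) berry(c=3) mango(c=5) bat(c=6)]
  20. access bat: HIT, count now 7. Cache: [rat(c=1) yak(c=1) cow(c=3) berry(c=3) mango(c=5) bat(c=7)]
  21. access yak: HIT, count now 2. Cache: [rat(c=1) yak(c=2) cow(c=3) berry(c=3) mango(c=5) bat(c=7)]
  22. access mango: HIT, count now 6. Cache: [rat(c=1) yak(c=2) cow(c=3) berry(c=3) mango(c=6) bat(c=7)]
  23. access berry: HIT, count now 4. Cache: [rat(c=1) yak(c=2) cow(c=3) berry(c=4) mango(c=6) bat(c=7)]
  24. access ant: MISS, evict rat(c=1). Cache: [ant(c=1) yak(c=2) cow(c=3) berry(c=4) mango(c=6) bat(c=7)]
  25. access rat: MISS, evict ant(c=1). Cache: [rat(c=1) yak(c=2) cow(c=3) berry(c=4) mango(c=6) bat(c=7)]
  26. access mango: HIT, count now 7. Cache: [rat(c=1) yak(c=2) cow(c=3) berry(c=4) bat(c=7) mango(c=7)]
  27. access rat: HIT, count now 2. Cache: [yak(c=2) rat(c=2) cow(c=3) berry(c=4) bat(c=7) mango(c=7)]
  28. access bat: HIT, count now 8. Cache: [yak(c=2) rat(c=2) cow(c=3) berry(c=4) mango(c=7) bat(c=8)]
  29. access bat: HIT, count now 9. Cache: [yak(c=2) rat(c=2) cow(c=3) berry(c=4) mango(c=7) bat(c=9)]
  30. access rat: HIT, count now 3. Cache: [yak(c=2) cow(c=3) rat(c=3) berry(c=4) mango(c=7) bat(c=9)]
Total: 22 hits, 8 misses, 2 evictions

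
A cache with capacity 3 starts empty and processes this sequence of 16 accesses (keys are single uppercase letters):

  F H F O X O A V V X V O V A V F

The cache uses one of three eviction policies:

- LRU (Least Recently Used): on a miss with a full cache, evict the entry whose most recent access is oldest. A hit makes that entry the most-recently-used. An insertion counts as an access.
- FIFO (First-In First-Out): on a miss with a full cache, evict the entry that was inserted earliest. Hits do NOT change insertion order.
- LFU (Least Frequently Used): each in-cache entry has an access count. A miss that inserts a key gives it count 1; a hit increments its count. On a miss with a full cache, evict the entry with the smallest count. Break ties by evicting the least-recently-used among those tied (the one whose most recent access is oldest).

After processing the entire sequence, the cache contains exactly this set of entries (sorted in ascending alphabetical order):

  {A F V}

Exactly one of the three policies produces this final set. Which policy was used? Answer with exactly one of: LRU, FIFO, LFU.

Simulating under each policy and comparing final sets:
  LRU: final set = {A F V} -> MATCHES target
  FIFO: final set = {F O V} -> differs
  LFU: final set = {F O V} -> differs
Only LRU produces the target set.

Answer: LRU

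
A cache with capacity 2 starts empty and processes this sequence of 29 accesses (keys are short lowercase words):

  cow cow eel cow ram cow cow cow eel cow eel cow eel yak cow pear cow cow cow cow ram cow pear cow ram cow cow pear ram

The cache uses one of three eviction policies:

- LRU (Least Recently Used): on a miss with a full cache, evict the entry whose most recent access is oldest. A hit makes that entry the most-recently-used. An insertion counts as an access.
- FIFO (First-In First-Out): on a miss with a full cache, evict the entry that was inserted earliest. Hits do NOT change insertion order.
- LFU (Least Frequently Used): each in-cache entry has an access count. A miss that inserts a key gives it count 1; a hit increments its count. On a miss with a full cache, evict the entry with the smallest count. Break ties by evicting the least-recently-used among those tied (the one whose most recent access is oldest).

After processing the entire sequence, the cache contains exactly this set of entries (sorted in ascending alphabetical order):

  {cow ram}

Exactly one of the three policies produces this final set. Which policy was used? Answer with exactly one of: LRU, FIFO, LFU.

Answer: LFU

Derivation:
Simulating under each policy and comparing final sets:
  LRU: final set = {pear ram} -> differs
  FIFO: final set = {pear ram} -> differs
  LFU: final set = {cow ram} -> MATCHES target
Only LFU produces the target set.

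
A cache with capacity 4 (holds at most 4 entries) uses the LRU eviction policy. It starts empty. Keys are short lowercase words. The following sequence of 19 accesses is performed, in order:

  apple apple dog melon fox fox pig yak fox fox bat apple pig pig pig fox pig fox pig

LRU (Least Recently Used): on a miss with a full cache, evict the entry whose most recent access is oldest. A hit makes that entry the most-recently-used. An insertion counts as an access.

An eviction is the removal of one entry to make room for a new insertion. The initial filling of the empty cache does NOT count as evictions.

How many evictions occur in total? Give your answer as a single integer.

LRU simulation (capacity=4):
  1. access apple: MISS. Cache (LRU->MRU): [apple]
  2. access apple: HIT. Cache (LRU->MRU): [apple]
  3. access dog: MISS. Cache (LRU->MRU): [apple dog]
  4. access melon: MISS. Cache (LRU->MRU): [apple dog melon]
  5. access fox: MISS. Cache (LRU->MRU): [apple dog melon fox]
  6. access fox: HIT. Cache (LRU->MRU): [apple dog melon fox]
  7. access pig: MISS, evict apple. Cache (LRU->MRU): [dog melon fox pig]
  8. access yak: MISS, evict dog. Cache (LRU->MRU): [melon fox pig yak]
  9. access fox: HIT. Cache (LRU->MRU): [melon pig yak fox]
  10. access fox: HIT. Cache (LRU->MRU): [melon pig yak fox]
  11. access bat: MISS, evict melon. Cache (LRU->MRU): [pig yak fox bat]
  12. access apple: MISS, evict pig. Cache (LRU->MRU): [yak fox bat apple]
  13. access pig: MISS, evict yak. Cache (LRU->MRU): [fox bat apple pig]
  14. access pig: HIT. Cache (LRU->MRU): [fox bat apple pig]
  15. access pig: HIT. Cache (LRU->MRU): [fox bat apple pig]
  16. access fox: HIT. Cache (LRU->MRU): [bat apple pig fox]
  17. access pig: HIT. Cache (LRU->MRU): [bat apple fox pig]
  18. access fox: HIT. Cache (LRU->MRU): [bat apple pig fox]
  19. access pig: HIT. Cache (LRU->MRU): [bat apple fox pig]
Total: 10 hits, 9 misses, 5 evictions

Answer: 5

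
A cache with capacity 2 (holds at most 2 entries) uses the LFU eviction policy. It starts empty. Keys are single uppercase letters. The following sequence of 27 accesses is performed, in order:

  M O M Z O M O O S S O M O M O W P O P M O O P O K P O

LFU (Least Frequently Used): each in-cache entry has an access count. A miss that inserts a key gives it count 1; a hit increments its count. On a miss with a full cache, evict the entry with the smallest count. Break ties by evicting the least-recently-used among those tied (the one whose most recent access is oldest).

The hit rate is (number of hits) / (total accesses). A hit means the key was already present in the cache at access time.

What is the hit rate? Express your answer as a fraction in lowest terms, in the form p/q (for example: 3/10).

Answer: 5/9

Derivation:
LFU simulation (capacity=2):
  1. access M: MISS. Cache: [M(c=1)]
  2. access O: MISS. Cache: [M(c=1) O(c=1)]
  3. access M: HIT, count now 2. Cache: [O(c=1) M(c=2)]
  4. access Z: MISS, evict O(c=1). Cache: [Z(c=1) M(c=2)]
  5. access O: MISS, evict Z(c=1). Cache: [O(c=1) M(c=2)]
  6. access M: HIT, count now 3. Cache: [O(c=1) M(c=3)]
  7. access O: HIT, count now 2. Cache: [O(c=2) M(c=3)]
  8. access O: HIT, count now 3. Cache: [M(c=3) O(c=3)]
  9. access S: MISS, evict M(c=3). Cache: [S(c=1) O(c=3)]
  10. access S: HIT, count now 2. Cache: [S(c=2) O(c=3)]
  11. access O: HIT, count now 4. Cache: [S(c=2) O(c=4)]
  12. access M: MISS, evict S(c=2). Cache: [M(c=1) O(c=4)]
  13. access O: HIT, count now 5. Cache: [M(c=1) O(c=5)]
  14. access M: HIT, count now 2. Cache: [M(c=2) O(c=5)]
  15. access O: HIT, count now 6. Cache: [M(c=2) O(c=6)]
  16. access W: MISS, evict M(c=2). Cache: [W(c=1) O(c=6)]
  17. access P: MISS, evict W(c=1). Cache: [P(c=1) O(c=6)]
  18. access O: HIT, count now 7. Cache: [P(c=1) O(c=7)]
  19. access P: HIT, count now 2. Cache: [P(c=2) O(c=7)]
  20. access M: MISS, evict P(c=2). Cache: [M(c=1) O(c=7)]
  21. access O: HIT, count now 8. Cache: [M(c=1) O(c=8)]
  22. access O: HIT, count now 9. Cache: [M(c=1) O(c=9)]
  23. access P: MISS, evict M(c=1). Cache: [P(c=1) O(c=9)]
  24. access O: HIT, count now 10. Cache: [P(c=1) O(c=10)]
  25. access K: MISS, evict P(c=1). Cache: [K(c=1) O(c=10)]
  26. access P: MISS, evict K(c=1). Cache: [P(c=1) O(c=10)]
  27. access O: HIT, count now 11. Cache: [P(c=1) O(c=11)]
Total: 15 hits, 12 misses, 10 evictions

Hit rate = 15/27 = 5/9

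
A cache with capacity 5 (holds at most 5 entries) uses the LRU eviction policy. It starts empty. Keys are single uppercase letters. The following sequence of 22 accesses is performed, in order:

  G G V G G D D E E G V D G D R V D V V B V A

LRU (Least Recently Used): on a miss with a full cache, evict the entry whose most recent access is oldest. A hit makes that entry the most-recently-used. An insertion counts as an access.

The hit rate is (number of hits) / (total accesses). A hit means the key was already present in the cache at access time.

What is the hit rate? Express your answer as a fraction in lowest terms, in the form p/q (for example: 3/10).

LRU simulation (capacity=5):
  1. access G: MISS. Cache (LRU->MRU): [G]
  2. access G: HIT. Cache (LRU->MRU): [G]
  3. access V: MISS. Cache (LRU->MRU): [G V]
  4. access G: HIT. Cache (LRU->MRU): [V G]
  5. access G: HIT. Cache (LRU->MRU): [V G]
  6. access D: MISS. Cache (LRU->MRU): [V G D]
  7. access D: HIT. Cache (LRU->MRU): [V G D]
  8. access E: MISS. Cache (LRU->MRU): [V G D E]
  9. access E: HIT. Cache (LRU->MRU): [V G D E]
  10. access G: HIT. Cache (LRU->MRU): [V D E G]
  11. access V: HIT. Cache (LRU->MRU): [D E G V]
  12. access D: HIT. Cache (LRU->MRU): [E G V D]
  13. access G: HIT. Cache (LRU->MRU): [E V D G]
  14. access D: HIT. Cache (LRU->MRU): [E V G D]
  15. access R: MISS. Cache (LRU->MRU): [E V G D R]
  16. access V: HIT. Cache (LRU->MRU): [E G D R V]
  17. access D: HIT. Cache (LRU->MRU): [E G R V D]
  18. access V: HIT. Cache (LRU->MRU): [E G R D V]
  19. access V: HIT. Cache (LRU->MRU): [E G R D V]
  20. access B: MISS, evict E. Cache (LRU->MRU): [G R D V B]
  21. access V: HIT. Cache (LRU->MRU): [G R D B V]
  22. access A: MISS, evict G. Cache (LRU->MRU): [R D B V A]
Total: 15 hits, 7 misses, 2 evictions

Hit rate = 15/22

Answer: 15/22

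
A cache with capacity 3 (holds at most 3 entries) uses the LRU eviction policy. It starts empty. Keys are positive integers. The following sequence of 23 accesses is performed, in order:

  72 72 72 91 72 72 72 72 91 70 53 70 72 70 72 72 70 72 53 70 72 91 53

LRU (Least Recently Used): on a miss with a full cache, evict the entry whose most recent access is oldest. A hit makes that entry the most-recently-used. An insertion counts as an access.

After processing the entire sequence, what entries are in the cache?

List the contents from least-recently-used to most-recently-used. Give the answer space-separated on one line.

LRU simulation (capacity=3):
  1. access 72: MISS. Cache (LRU->MRU): [72]
  2. access 72: HIT. Cache (LRU->MRU): [72]
  3. access 72: HIT. Cache (LRU->MRU): [72]
  4. access 91: MISS. Cache (LRU->MRU): [72 91]
  5. access 72: HIT. Cache (LRU->MRU): [91 72]
  6. access 72: HIT. Cache (LRU->MRU): [91 72]
  7. access 72: HIT. Cache (LRU->MRU): [91 72]
  8. access 72: HIT. Cache (LRU->MRU): [91 72]
  9. access 91: HIT. Cache (LRU->MRU): [72 91]
  10. access 70: MISS. Cache (LRU->MRU): [72 91 70]
  11. access 53: MISS, evict 72. Cache (LRU->MRU): [91 70 53]
  12. access 70: HIT. Cache (LRU->MRU): [91 53 70]
  13. access 72: MISS, evict 91. Cache (LRU->MRU): [53 70 72]
  14. access 70: HIT. Cache (LRU->MRU): [53 72 70]
  15. access 72: HIT. Cache (LRU->MRU): [53 70 72]
  16. access 72: HIT. Cache (LRU->MRU): [53 70 72]
  17. access 70: HIT. Cache (LRU->MRU): [53 72 70]
  18. access 72: HIT. Cache (LRU->MRU): [53 70 72]
  19. access 53: HIT. Cache (LRU->MRU): [70 72 53]
  20. access 70: HIT. Cache (LRU->MRU): [72 53 70]
  21. access 72: HIT. Cache (LRU->MRU): [53 70 72]
  22. access 91: MISS, evict 53. Cache (LRU->MRU): [70 72 91]
  23. access 53: MISS, evict 70. Cache (LRU->MRU): [72 91 53]
Total: 16 hits, 7 misses, 4 evictions

Answer: 72 91 53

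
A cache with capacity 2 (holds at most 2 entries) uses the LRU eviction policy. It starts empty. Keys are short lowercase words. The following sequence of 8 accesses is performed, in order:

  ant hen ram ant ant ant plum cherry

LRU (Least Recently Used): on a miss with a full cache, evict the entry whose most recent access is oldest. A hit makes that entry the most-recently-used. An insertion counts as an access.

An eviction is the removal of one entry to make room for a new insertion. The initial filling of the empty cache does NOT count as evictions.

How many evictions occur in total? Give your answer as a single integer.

LRU simulation (capacity=2):
  1. access ant: MISS. Cache (LRU->MRU): [ant]
  2. access hen: MISS. Cache (LRU->MRU): [ant hen]
  3. access ram: MISS, evict ant. Cache (LRU->MRU): [hen ram]
  4. access ant: MISS, evict hen. Cache (LRU->MRU): [ram ant]
  5. access ant: HIT. Cache (LRU->MRU): [ram ant]
  6. access ant: HIT. Cache (LRU->MRU): [ram ant]
  7. access plum: MISS, evict ram. Cache (LRU->MRU): [ant plum]
  8. access cherry: MISS, evict ant. Cache (LRU->MRU): [plum cherry]
Total: 2 hits, 6 misses, 4 evictions

Answer: 4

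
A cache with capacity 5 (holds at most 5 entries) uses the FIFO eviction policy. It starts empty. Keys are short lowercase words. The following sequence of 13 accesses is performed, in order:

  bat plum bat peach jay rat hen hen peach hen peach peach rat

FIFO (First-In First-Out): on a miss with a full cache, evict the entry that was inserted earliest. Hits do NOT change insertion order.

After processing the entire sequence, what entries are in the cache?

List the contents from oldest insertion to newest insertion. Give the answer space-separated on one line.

FIFO simulation (capacity=5):
  1. access bat: MISS. Cache (old->new): [bat]
  2. access plum: MISS. Cache (old->new): [bat plum]
  3. access bat: HIT. Cache (old->new): [bat plum]
  4. access peach: MISS. Cache (old->new): [bat plum peach]
  5. access jay: MISS. Cache (old->new): [bat plum peach jay]
  6. access rat: MISS. Cache (old->new): [bat plum peach jay rat]
  7. access hen: MISS, evict bat. Cache (old->new): [plum peach jay rat hen]
  8. access hen: HIT. Cache (old->new): [plum peach jay rat hen]
  9. access peach: HIT. Cache (old->new): [plum peach jay rat hen]
  10. access hen: HIT. Cache (old->new): [plum peach jay rat hen]
  11. access peach: HIT. Cache (old->new): [plum peach jay rat hen]
  12. access peach: HIT. Cache (old->new): [plum peach jay rat hen]
  13. access rat: HIT. Cache (old->new): [plum peach jay rat hen]
Total: 7 hits, 6 misses, 1 evictions

Answer: plum peach jay rat hen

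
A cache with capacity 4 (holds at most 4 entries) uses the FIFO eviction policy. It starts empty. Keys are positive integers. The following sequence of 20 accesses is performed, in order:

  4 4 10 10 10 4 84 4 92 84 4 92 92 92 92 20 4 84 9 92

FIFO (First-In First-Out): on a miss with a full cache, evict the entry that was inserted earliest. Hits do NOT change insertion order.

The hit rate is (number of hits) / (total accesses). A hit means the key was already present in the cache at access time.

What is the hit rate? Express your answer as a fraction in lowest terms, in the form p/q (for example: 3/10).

FIFO simulation (capacity=4):
  1. access 4: MISS. Cache (old->new): [4]
  2. access 4: HIT. Cache (old->new): [4]
  3. access 10: MISS. Cache (old->new): [4 10]
  4. access 10: HIT. Cache (old->new): [4 10]
  5. access 10: HIT. Cache (old->new): [4 10]
  6. access 4: HIT. Cache (old->new): [4 10]
  7. access 84: MISS. Cache (old->new): [4 10 84]
  8. access 4: HIT. Cache (old->new): [4 10 84]
  9. access 92: MISS. Cache (old->new): [4 10 84 92]
  10. access 84: HIT. Cache (old->new): [4 10 84 92]
  11. access 4: HIT. Cache (old->new): [4 10 84 92]
  12. access 92: HIT. Cache (old->new): [4 10 84 92]
  13. access 92: HIT. Cache (old->new): [4 10 84 92]
  14. access 92: HIT. Cache (old->new): [4 10 84 92]
  15. access 92: HIT. Cache (old->new): [4 10 84 92]
  16. access 20: MISS, evict 4. Cache (old->new): [10 84 92 20]
  17. access 4: MISS, evict 10. Cache (old->new): [84 92 20 4]
  18. access 84: HIT. Cache (old->new): [84 92 20 4]
  19. access 9: MISS, evict 84. Cache (old->new): [92 20 4 9]
  20. access 92: HIT. Cache (old->new): [92 20 4 9]
Total: 13 hits, 7 misses, 3 evictions

Hit rate = 13/20

Answer: 13/20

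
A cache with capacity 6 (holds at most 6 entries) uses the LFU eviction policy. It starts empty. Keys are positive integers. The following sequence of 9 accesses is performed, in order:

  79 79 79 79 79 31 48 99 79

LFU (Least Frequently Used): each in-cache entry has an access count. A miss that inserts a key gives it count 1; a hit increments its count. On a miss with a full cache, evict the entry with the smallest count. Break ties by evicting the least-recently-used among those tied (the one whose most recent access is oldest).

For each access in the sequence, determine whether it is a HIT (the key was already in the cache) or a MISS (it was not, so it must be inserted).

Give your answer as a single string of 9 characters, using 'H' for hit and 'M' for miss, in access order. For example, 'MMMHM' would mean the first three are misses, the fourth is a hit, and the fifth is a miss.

Answer: MHHHHMMMH

Derivation:
LFU simulation (capacity=6):
  1. access 79: MISS. Cache: [79(c=1)]
  2. access 79: HIT, count now 2. Cache: [79(c=2)]
  3. access 79: HIT, count now 3. Cache: [79(c=3)]
  4. access 79: HIT, count now 4. Cache: [79(c=4)]
  5. access 79: HIT, count now 5. Cache: [79(c=5)]
  6. access 31: MISS. Cache: [31(c=1) 79(c=5)]
  7. access 48: MISS. Cache: [31(c=1) 48(c=1) 79(c=5)]
  8. access 99: MISS. Cache: [31(c=1) 48(c=1) 99(c=1) 79(c=5)]
  9. access 79: HIT, count now 6. Cache: [31(c=1) 48(c=1) 99(c=1) 79(c=6)]
Total: 5 hits, 4 misses, 0 evictions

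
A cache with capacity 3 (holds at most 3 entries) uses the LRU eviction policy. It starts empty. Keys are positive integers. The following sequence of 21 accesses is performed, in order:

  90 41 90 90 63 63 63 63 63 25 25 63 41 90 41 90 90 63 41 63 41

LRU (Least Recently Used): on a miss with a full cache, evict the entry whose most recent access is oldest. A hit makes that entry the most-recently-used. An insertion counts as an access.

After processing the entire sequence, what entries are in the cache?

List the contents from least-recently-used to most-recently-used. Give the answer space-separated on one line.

Answer: 90 63 41

Derivation:
LRU simulation (capacity=3):
  1. access 90: MISS. Cache (LRU->MRU): [90]
  2. access 41: MISS. Cache (LRU->MRU): [90 41]
  3. access 90: HIT. Cache (LRU->MRU): [41 90]
  4. access 90: HIT. Cache (LRU->MRU): [41 90]
  5. access 63: MISS. Cache (LRU->MRU): [41 90 63]
  6. access 63: HIT. Cache (LRU->MRU): [41 90 63]
  7. access 63: HIT. Cache (LRU->MRU): [41 90 63]
  8. access 63: HIT. Cache (LRU->MRU): [41 90 63]
  9. access 63: HIT. Cache (LRU->MRU): [41 90 63]
  10. access 25: MISS, evict 41. Cache (LRU->MRU): [90 63 25]
  11. access 25: HIT. Cache (LRU->MRU): [90 63 25]
  12. access 63: HIT. Cache (LRU->MRU): [90 25 63]
  13. access 41: MISS, evict 90. Cache (LRU->MRU): [25 63 41]
  14. access 90: MISS, evict 25. Cache (LRU->MRU): [63 41 90]
  15. access 41: HIT. Cache (LRU->MRU): [63 90 41]
  16. access 90: HIT. Cache (LRU->MRU): [63 41 90]
  17. access 90: HIT. Cache (LRU->MRU): [63 41 90]
  18. access 63: HIT. Cache (LRU->MRU): [41 90 63]
  19. access 41: HIT. Cache (LRU->MRU): [90 63 41]
  20. access 63: HIT. Cache (LRU->MRU): [90 41 63]
  21. access 41: HIT. Cache (LRU->MRU): [90 63 41]
Total: 15 hits, 6 misses, 3 evictions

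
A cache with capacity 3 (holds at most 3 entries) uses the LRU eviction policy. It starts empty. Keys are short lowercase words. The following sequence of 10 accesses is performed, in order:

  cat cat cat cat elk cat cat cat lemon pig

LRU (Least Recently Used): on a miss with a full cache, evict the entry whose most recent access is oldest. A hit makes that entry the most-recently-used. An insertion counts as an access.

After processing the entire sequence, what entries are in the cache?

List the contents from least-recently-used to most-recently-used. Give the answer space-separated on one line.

LRU simulation (capacity=3):
  1. access cat: MISS. Cache (LRU->MRU): [cat]
  2. access cat: HIT. Cache (LRU->MRU): [cat]
  3. access cat: HIT. Cache (LRU->MRU): [cat]
  4. access cat: HIT. Cache (LRU->MRU): [cat]
  5. access elk: MISS. Cache (LRU->MRU): [cat elk]
  6. access cat: HIT. Cache (LRU->MRU): [elk cat]
  7. access cat: HIT. Cache (LRU->MRU): [elk cat]
  8. access cat: HIT. Cache (LRU->MRU): [elk cat]
  9. access lemon: MISS. Cache (LRU->MRU): [elk cat lemon]
  10. access pig: MISS, evict elk. Cache (LRU->MRU): [cat lemon pig]
Total: 6 hits, 4 misses, 1 evictions

Answer: cat lemon pig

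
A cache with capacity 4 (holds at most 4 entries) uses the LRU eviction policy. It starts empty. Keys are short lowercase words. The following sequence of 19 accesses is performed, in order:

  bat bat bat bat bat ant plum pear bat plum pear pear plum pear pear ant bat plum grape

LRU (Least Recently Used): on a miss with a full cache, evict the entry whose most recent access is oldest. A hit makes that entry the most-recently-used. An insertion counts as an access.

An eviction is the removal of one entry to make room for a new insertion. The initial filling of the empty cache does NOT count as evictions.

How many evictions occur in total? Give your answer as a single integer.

LRU simulation (capacity=4):
  1. access bat: MISS. Cache (LRU->MRU): [bat]
  2. access bat: HIT. Cache (LRU->MRU): [bat]
  3. access bat: HIT. Cache (LRU->MRU): [bat]
  4. access bat: HIT. Cache (LRU->MRU): [bat]
  5. access bat: HIT. Cache (LRU->MRU): [bat]
  6. access ant: MISS. Cache (LRU->MRU): [bat ant]
  7. access plum: MISS. Cache (LRU->MRU): [bat ant plum]
  8. access pear: MISS. Cache (LRU->MRU): [bat ant plum pear]
  9. access bat: HIT. Cache (LRU->MRU): [ant plum pear bat]
  10. access plum: HIT. Cache (LRU->MRU): [ant pear bat plum]
  11. access pear: HIT. Cache (LRU->MRU): [ant bat plum pear]
  12. access pear: HIT. Cache (LRU->MRU): [ant bat plum pear]
  13. access plum: HIT. Cache (LRU->MRU): [ant bat pear plum]
  14. access pear: HIT. Cache (LRU->MRU): [ant bat plum pear]
  15. access pear: HIT. Cache (LRU->MRU): [ant bat plum pear]
  16. access ant: HIT. Cache (LRU->MRU): [bat plum pear ant]
  17. access bat: HIT. Cache (LRU->MRU): [plum pear ant bat]
  18. access plum: HIT. Cache (LRU->MRU): [pear ant bat plum]
  19. access grape: MISS, evict pear. Cache (LRU->MRU): [ant bat plum grape]
Total: 14 hits, 5 misses, 1 evictions

Answer: 1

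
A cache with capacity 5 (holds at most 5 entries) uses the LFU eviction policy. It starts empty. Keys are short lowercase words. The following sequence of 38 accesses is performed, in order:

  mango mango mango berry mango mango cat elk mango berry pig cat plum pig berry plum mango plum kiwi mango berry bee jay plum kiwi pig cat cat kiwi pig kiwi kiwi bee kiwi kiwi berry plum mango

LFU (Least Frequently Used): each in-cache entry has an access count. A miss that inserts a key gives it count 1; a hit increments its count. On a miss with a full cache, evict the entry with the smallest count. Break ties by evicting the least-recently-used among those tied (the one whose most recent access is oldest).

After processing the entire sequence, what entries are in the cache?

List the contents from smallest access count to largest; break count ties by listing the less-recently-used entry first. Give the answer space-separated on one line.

LFU simulation (capacity=5):
  1. access mango: MISS. Cache: [mango(c=1)]
  2. access mango: HIT, count now 2. Cache: [mango(c=2)]
  3. access mango: HIT, count now 3. Cache: [mango(c=3)]
  4. access berry: MISS. Cache: [berry(c=1) mango(c=3)]
  5. access mango: HIT, count now 4. Cache: [berry(c=1) mango(c=4)]
  6. access mango: HIT, count now 5. Cache: [berry(c=1) mango(c=5)]
  7. access cat: MISS. Cache: [berry(c=1) cat(c=1) mango(c=5)]
  8. access elk: MISS. Cache: [berry(c=1) cat(c=1) elk(c=1) mango(c=5)]
  9. access mango: HIT, count now 6. Cache: [berry(c=1) cat(c=1) elk(c=1) mango(c=6)]
  10. access berry: HIT, count now 2. Cache: [cat(c=1) elk(c=1) berry(c=2) mango(c=6)]
  11. access pig: MISS. Cache: [cat(c=1) elk(c=1) pig(c=1) berry(c=2) mango(c=6)]
  12. access cat: HIT, count now 2. Cache: [elk(c=1) pig(c=1) berry(c=2) cat(c=2) mango(c=6)]
  13. access plum: MISS, evict elk(c=1). Cache: [pig(c=1) plum(c=1) berry(c=2) cat(c=2) mango(c=6)]
  14. access pig: HIT, count now 2. Cache: [plum(c=1) berry(c=2) cat(c=2) pig(c=2) mango(c=6)]
  15. access berry: HIT, count now 3. Cache: [plum(c=1) cat(c=2) pig(c=2) berry(c=3) mango(c=6)]
  16. access plum: HIT, count now 2. Cache: [cat(c=2) pig(c=2) plum(c=2) berry(c=3) mango(c=6)]
  17. access mango: HIT, count now 7. Cache: [cat(c=2) pig(c=2) plum(c=2) berry(c=3) mango(c=7)]
  18. access plum: HIT, count now 3. Cache: [cat(c=2) pig(c=2) berry(c=3) plum(c=3) mango(c=7)]
  19. access kiwi: MISS, evict cat(c=2). Cache: [kiwi(c=1) pig(c=2) berry(c=3) plum(c=3) mango(c=7)]
  20. access mango: HIT, count now 8. Cache: [kiwi(c=1) pig(c=2) berry(c=3) plum(c=3) mango(c=8)]
  21. access berry: HIT, count now 4. Cache: [kiwi(c=1) pig(c=2) plum(c=3) berry(c=4) mango(c=8)]
  22. access bee: MISS, evict kiwi(c=1). Cache: [bee(c=1) pig(c=2) plum(c=3) berry(c=4) mango(c=8)]
  23. access jay: MISS, evict bee(c=1). Cache: [jay(c=1) pig(c=2) plum(c=3) berry(c=4) mango(c=8)]
  24. access plum: HIT, count now 4. Cache: [jay(c=1) pig(c=2) berry(c=4) plum(c=4) mango(c=8)]
  25. access kiwi: MISS, evict jay(c=1). Cache: [kiwi(c=1) pig(c=2) berry(c=4) plum(c=4) mango(c=8)]
  26. access pig: HIT, count now 3. Cache: [kiwi(c=1) pig(c=3) berry(c=4) plum(c=4) mango(c=8)]
  27. access cat: MISS, evict kiwi(c=1). Cache: [cat(c=1) pig(c=3) berry(c=4) plum(c=4) mango(c=8)]
  28. access cat: HIT, count now 2. Cache: [cat(c=2) pig(c=3) berry(c=4) plum(c=4) mango(c=8)]
  29. access kiwi: MISS, evict cat(c=2). Cache: [kiwi(c=1) pig(c=3) berry(c=4) plum(c=4) mango(c=8)]
  30. access pig: HIT, count now 4. Cache: [kiwi(c=1) berry(c=4) plum(c=4) pig(c=4) mango(c=8)]
  31. access kiwi: HIT, count now 2. Cache: [kiwi(c=2) berry(c=4) plum(c=4) pig(c=4) mango(c=8)]
  32. access kiwi: HIT, count now 3. Cache: [kiwi(c=3) berry(c=4) plum(c=4) pig(c=4) mango(c=8)]
  33. access bee: MISS, evict kiwi(c=3). Cache: [bee(c=1) berry(c=4) plum(c=4) pig(c=4) mango(c=8)]
  34. access kiwi: MISS, evict bee(c=1). Cache: [kiwi(c=1) berry(c=4) plum(c=4) pig(c=4) mango(c=8)]
  35. access kiwi: HIT, count now 2. Cache: [kiwi(c=2) berry(c=4) plum(c=4) pig(c=4) mango(c=8)]
  36. access berry: HIT, count now 5. Cache: [kiwi(c=2) plum(c=4) pig(c=4) berry(c=5) mango(c=8)]
  37. access plum: HIT, count now 5. Cache: [kiwi(c=2) pig(c=4) berry(c=5) plum(c=5) mango(c=8)]
  38. access mango: HIT, count now 9. Cache: [kiwi(c=2) pig(c=4) berry(c=5) plum(c=5) mango(c=9)]
Total: 24 hits, 14 misses, 9 evictions

Answer: kiwi pig berry plum mango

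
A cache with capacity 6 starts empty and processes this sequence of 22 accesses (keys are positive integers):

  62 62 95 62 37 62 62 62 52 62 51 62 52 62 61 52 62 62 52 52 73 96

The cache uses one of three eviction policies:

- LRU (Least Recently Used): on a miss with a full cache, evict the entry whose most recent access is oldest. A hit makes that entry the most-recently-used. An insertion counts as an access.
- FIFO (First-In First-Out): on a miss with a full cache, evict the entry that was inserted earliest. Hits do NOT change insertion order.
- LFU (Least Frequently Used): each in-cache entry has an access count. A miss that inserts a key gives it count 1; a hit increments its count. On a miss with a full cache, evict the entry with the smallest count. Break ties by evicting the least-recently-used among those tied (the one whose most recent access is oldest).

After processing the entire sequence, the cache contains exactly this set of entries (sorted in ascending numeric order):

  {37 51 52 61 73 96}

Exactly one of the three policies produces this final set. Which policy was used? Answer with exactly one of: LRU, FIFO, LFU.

Answer: FIFO

Derivation:
Simulating under each policy and comparing final sets:
  LRU: final set = {51 52 61 62 73 96} -> differs
  FIFO: final set = {37 51 52 61 73 96} -> MATCHES target
  LFU: final set = {51 52 61 62 73 96} -> differs
Only FIFO produces the target set.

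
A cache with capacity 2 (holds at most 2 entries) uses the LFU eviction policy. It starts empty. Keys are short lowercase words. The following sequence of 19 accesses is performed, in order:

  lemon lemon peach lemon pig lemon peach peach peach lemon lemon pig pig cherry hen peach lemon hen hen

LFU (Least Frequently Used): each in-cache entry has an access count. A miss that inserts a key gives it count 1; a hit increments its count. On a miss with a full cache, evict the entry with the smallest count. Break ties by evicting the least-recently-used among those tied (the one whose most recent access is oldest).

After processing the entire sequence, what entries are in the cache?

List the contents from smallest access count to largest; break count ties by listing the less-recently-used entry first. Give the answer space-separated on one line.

LFU simulation (capacity=2):
  1. access lemon: MISS. Cache: [lemon(c=1)]
  2. access lemon: HIT, count now 2. Cache: [lemon(c=2)]
  3. access peach: MISS. Cache: [peach(c=1) lemon(c=2)]
  4. access lemon: HIT, count now 3. Cache: [peach(c=1) lemon(c=3)]
  5. access pig: MISS, evict peach(c=1). Cache: [pig(c=1) lemon(c=3)]
  6. access lemon: HIT, count now 4. Cache: [pig(c=1) lemon(c=4)]
  7. access peach: MISS, evict pig(c=1). Cache: [peach(c=1) lemon(c=4)]
  8. access peach: HIT, count now 2. Cache: [peach(c=2) lemon(c=4)]
  9. access peach: HIT, count now 3. Cache: [peach(c=3) lemon(c=4)]
  10. access lemon: HIT, count now 5. Cache: [peach(c=3) lemon(c=5)]
  11. access lemon: HIT, count now 6. Cache: [peach(c=3) lemon(c=6)]
  12. access pig: MISS, evict peach(c=3). Cache: [pig(c=1) lemon(c=6)]
  13. access pig: HIT, count now 2. Cache: [pig(c=2) lemon(c=6)]
  14. access cherry: MISS, evict pig(c=2). Cache: [cherry(c=1) lemon(c=6)]
  15. access hen: MISS, evict cherry(c=1). Cache: [hen(c=1) lemon(c=6)]
  16. access peach: MISS, evict hen(c=1). Cache: [peach(c=1) lemon(c=6)]
  17. access lemon: HIT, count now 7. Cache: [peach(c=1) lemon(c=7)]
  18. access hen: MISS, evict peach(c=1). Cache: [hen(c=1) lemon(c=7)]
  19. access hen: HIT, count now 2. Cache: [hen(c=2) lemon(c=7)]
Total: 10 hits, 9 misses, 7 evictions

Answer: hen lemon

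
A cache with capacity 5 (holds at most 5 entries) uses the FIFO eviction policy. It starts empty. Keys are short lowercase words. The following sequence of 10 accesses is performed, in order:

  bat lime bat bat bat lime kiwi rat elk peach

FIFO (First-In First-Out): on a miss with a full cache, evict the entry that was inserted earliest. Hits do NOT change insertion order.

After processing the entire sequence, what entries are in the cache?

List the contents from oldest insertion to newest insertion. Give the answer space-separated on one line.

Answer: lime kiwi rat elk peach

Derivation:
FIFO simulation (capacity=5):
  1. access bat: MISS. Cache (old->new): [bat]
  2. access lime: MISS. Cache (old->new): [bat lime]
  3. access bat: HIT. Cache (old->new): [bat lime]
  4. access bat: HIT. Cache (old->new): [bat lime]
  5. access bat: HIT. Cache (old->new): [bat lime]
  6. access lime: HIT. Cache (old->new): [bat lime]
  7. access kiwi: MISS. Cache (old->new): [bat lime kiwi]
  8. access rat: MISS. Cache (old->new): [bat lime kiwi rat]
  9. access elk: MISS. Cache (old->new): [bat lime kiwi rat elk]
  10. access peach: MISS, evict bat. Cache (old->new): [lime kiwi rat elk peach]
Total: 4 hits, 6 misses, 1 evictions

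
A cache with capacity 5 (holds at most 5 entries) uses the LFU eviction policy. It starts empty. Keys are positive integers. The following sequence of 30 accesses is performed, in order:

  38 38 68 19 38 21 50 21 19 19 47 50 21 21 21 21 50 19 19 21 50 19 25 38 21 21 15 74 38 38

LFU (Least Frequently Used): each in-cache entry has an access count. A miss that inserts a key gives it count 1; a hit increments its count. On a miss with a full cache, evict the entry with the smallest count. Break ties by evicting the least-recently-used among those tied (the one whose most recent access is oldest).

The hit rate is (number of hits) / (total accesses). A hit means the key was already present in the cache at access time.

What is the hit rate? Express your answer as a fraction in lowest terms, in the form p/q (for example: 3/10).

Answer: 7/10

Derivation:
LFU simulation (capacity=5):
  1. access 38: MISS. Cache: [38(c=1)]
  2. access 38: HIT, count now 2. Cache: [38(c=2)]
  3. access 68: MISS. Cache: [68(c=1) 38(c=2)]
  4. access 19: MISS. Cache: [68(c=1) 19(c=1) 38(c=2)]
  5. access 38: HIT, count now 3. Cache: [68(c=1) 19(c=1) 38(c=3)]
  6. access 21: MISS. Cache: [68(c=1) 19(c=1) 21(c=1) 38(c=3)]
  7. access 50: MISS. Cache: [68(c=1) 19(c=1) 21(c=1) 50(c=1) 38(c=3)]
  8. access 21: HIT, count now 2. Cache: [68(c=1) 19(c=1) 50(c=1) 21(c=2) 38(c=3)]
  9. access 19: HIT, count now 2. Cache: [68(c=1) 50(c=1) 21(c=2) 19(c=2) 38(c=3)]
  10. access 19: HIT, count now 3. Cache: [68(c=1) 50(c=1) 21(c=2) 38(c=3) 19(c=3)]
  11. access 47: MISS, evict 68(c=1). Cache: [50(c=1) 47(c=1) 21(c=2) 38(c=3) 19(c=3)]
  12. access 50: HIT, count now 2. Cache: [47(c=1) 21(c=2) 50(c=2) 38(c=3) 19(c=3)]
  13. access 21: HIT, count now 3. Cache: [47(c=1) 50(c=2) 38(c=3) 19(c=3) 21(c=3)]
  14. access 21: HIT, count now 4. Cache: [47(c=1) 50(c=2) 38(c=3) 19(c=3) 21(c=4)]
  15. access 21: HIT, count now 5. Cache: [47(c=1) 50(c=2) 38(c=3) 19(c=3) 21(c=5)]
  16. access 21: HIT, count now 6. Cache: [47(c=1) 50(c=2) 38(c=3) 19(c=3) 21(c=6)]
  17. access 50: HIT, count now 3. Cache: [47(c=1) 38(c=3) 19(c=3) 50(c=3) 21(c=6)]
  18. access 19: HIT, count now 4. Cache: [47(c=1) 38(c=3) 50(c=3) 19(c=4) 21(c=6)]
  19. access 19: HIT, count now 5. Cache: [47(c=1) 38(c=3) 50(c=3) 19(c=5) 21(c=6)]
  20. access 21: HIT, count now 7. Cache: [47(c=1) 38(c=3) 50(c=3) 19(c=5) 21(c=7)]
  21. access 50: HIT, count now 4. Cache: [47(c=1) 38(c=3) 50(c=4) 19(c=5) 21(c=7)]
  22. access 19: HIT, count now 6. Cache: [47(c=1) 38(c=3) 50(c=4) 19(c=6) 21(c=7)]
  23. access 25: MISS, evict 47(c=1). Cache: [25(c=1) 38(c=3) 50(c=4) 19(c=6) 21(c=7)]
  24. access 38: HIT, count now 4. Cache: [25(c=1) 50(c=4) 38(c=4) 19(c=6) 21(c=7)]
  25. access 21: HIT, count now 8. Cache: [25(c=1) 50(c=4) 38(c=4) 19(c=6) 21(c=8)]
  26. access 21: HIT, count now 9. Cache: [25(c=1) 50(c=4) 38(c=4) 19(c=6) 21(c=9)]
  27. access 15: MISS, evict 25(c=1). Cache: [15(c=1) 50(c=4) 38(c=4) 19(c=6) 21(c=9)]
  28. access 74: MISS, evict 15(c=1). Cache: [74(c=1) 50(c=4) 38(c=4) 19(c=6) 21(c=9)]
  29. access 38: HIT, count now 5. Cache: [74(c=1) 50(c=4) 38(c=5) 19(c=6) 21(c=9)]
  30. access 38: HIT, count now 6. Cache: [74(c=1) 50(c=4) 19(c=6) 38(c=6) 21(c=9)]
Total: 21 hits, 9 misses, 4 evictions

Hit rate = 21/30 = 7/10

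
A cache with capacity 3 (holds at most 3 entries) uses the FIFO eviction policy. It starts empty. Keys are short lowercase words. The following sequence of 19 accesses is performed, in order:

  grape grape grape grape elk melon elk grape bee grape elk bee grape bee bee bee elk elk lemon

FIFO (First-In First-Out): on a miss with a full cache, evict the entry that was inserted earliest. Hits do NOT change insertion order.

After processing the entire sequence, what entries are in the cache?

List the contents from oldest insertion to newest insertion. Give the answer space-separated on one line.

FIFO simulation (capacity=3):
  1. access grape: MISS. Cache (old->new): [grape]
  2. access grape: HIT. Cache (old->new): [grape]
  3. access grape: HIT. Cache (old->new): [grape]
  4. access grape: HIT. Cache (old->new): [grape]
  5. access elk: MISS. Cache (old->new): [grape elk]
  6. access melon: MISS. Cache (old->new): [grape elk melon]
  7. access elk: HIT. Cache (old->new): [grape elk melon]
  8. access grape: HIT. Cache (old->new): [grape elk melon]
  9. access bee: MISS, evict grape. Cache (old->new): [elk melon bee]
  10. access grape: MISS, evict elk. Cache (old->new): [melon bee grape]
  11. access elk: MISS, evict melon. Cache (old->new): [bee grape elk]
  12. access bee: HIT. Cache (old->new): [bee grape elk]
  13. access grape: HIT. Cache (old->new): [bee grape elk]
  14. access bee: HIT. Cache (old->new): [bee grape elk]
  15. access bee: HIT. Cache (old->new): [bee grape elk]
  16. access bee: HIT. Cache (old->new): [bee grape elk]
  17. access elk: HIT. Cache (old->new): [bee grape elk]
  18. access elk: HIT. Cache (old->new): [bee grape elk]
  19. access lemon: MISS, evict bee. Cache (old->new): [grape elk lemon]
Total: 12 hits, 7 misses, 4 evictions

Answer: grape elk lemon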